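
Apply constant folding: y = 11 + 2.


11 + 2 = 13 at compile time
Optimized: y = 13


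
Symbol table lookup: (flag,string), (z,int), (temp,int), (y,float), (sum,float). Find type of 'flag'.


Lookup 'flag' → type string


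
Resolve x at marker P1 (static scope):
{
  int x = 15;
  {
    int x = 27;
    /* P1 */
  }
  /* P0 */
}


x declared in the same block as P1
x = 27


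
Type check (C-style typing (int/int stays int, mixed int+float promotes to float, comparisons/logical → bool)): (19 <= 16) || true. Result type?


Operand types: bool || bool
Rule: logical operators take bool operands and yield bool
Result type: bool


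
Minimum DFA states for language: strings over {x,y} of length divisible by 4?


Track length mod 4: states 0..3, accept at 0
Minimal DFA: 4 states


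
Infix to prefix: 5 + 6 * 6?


'*' binds tighter: tree is (+ 5 (* 6 6))
Prefix: + 5 * 6 6


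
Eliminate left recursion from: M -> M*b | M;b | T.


Left-recursive alternatives: M*b, M;b; non-recursive: T
Introduce M': M -> TM', M' -> *bM' | ;bM' | ε


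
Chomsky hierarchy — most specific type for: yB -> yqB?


LHS has context (more than one symbol) and |LHS| ≤ |RHS|
Classification: Type 1 (Context-Sensitive)


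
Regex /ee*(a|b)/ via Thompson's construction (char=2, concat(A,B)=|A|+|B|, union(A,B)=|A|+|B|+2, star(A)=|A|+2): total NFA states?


Syntax tree has 4 char leaf(s), 1 union(s), 1 star(s)
chars contribute 4×2 = 8; each union adds +2; each star adds +2
Total: 8 + 2 + 2 = 12 states


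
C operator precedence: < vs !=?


'<' is relational (level 7); '!=' is equality (level 6)
Higher level binds tighter
'<' has higher precedence than '!='


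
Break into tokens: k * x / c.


Scan left to right, longest-match per lexeme
Tokens: ID(k), OP(*), ID(x), OP(/), ID(c)


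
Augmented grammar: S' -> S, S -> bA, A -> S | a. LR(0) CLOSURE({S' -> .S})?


Start: S' -> .S
For each item with dot before a nonterminal B, add B -> .γ for every B-production
Closure: [S' -> .S, S -> .bA]


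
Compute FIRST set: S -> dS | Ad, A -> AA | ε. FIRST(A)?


Per alternative of A: FIRST(AA) = {ε}; FIRST(ε) = {ε}
FIRST(A) = {ε}


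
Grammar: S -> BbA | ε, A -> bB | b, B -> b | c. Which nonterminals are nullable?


A nonterminal is nullable iff some alternative derives ε (directly, or every symbol in it is nullable)
Nullable: {S}


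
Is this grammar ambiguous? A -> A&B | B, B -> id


precedence layered via separate nonterminal B: deterministic
Unambiguous


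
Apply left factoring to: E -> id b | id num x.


Common prefix: 'id'
Factored: E -> id E', E' -> b | num x


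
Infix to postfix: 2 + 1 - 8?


Left to right (same or higher precedence on left)
Postfix: 2 1 + 8 -


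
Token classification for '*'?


Pattern: operator symbol
Type: OPERATOR


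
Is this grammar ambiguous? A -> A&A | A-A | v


'v&v-v' has two parse trees (no precedence encoded between & and -)
Ambiguous


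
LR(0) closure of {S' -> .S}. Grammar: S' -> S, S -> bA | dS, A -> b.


Start: S' -> .S
For each item with dot before a nonterminal B, add B -> .γ for every B-production
Closure: [S' -> .S, S -> .bA, S -> .dS]


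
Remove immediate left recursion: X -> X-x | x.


Left-recursive alternatives: X-x; non-recursive: x
Introduce X': X -> xX', X' -> -xX' | ε


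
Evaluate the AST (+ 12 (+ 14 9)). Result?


Evaluate inner: (+ 14 9) = 23
Evaluate root: (+ 12 23) = 35
Result: 35


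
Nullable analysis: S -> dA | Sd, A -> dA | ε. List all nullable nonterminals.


A nonterminal is nullable iff some alternative derives ε (directly, or every symbol in it is nullable)
Nullable: {A}


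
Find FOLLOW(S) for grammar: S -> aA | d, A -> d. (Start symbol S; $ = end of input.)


$ ∈ FOLLOW(S). For each A -> αBβ: add FIRST(β)\{ε} to FOLLOW(B); if β nullable, add FOLLOW(A).
FOLLOW(S) = {$}


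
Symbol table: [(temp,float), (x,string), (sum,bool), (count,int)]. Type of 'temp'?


Lookup 'temp' → type float


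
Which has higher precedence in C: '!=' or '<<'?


'<<' is shift (level 8); '!=' is equality (level 6)
Higher level binds tighter
'<<' has higher precedence than '!='


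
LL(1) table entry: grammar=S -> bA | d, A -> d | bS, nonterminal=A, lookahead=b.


For [A, b]: 'b' ∈ FIRST(bS)
Entry: A -> bS


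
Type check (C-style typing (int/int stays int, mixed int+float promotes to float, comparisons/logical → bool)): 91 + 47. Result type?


Operand types: int + int
Rule: mixed int/float promotes to float; int/int stays int
Result type: int


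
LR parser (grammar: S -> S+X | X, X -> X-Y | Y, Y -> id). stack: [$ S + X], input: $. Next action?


handle 'S+X' on top; lookahead ∈ FOLLOW(S) = {+, $}
Action: reduce (S -> S+X)


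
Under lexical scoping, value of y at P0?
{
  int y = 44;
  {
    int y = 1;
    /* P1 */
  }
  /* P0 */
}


y declared in the same block as P0
y = 44


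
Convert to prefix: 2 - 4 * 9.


'*' binds tighter: tree is (- 2 (* 4 9))
Prefix: - 2 * 4 9


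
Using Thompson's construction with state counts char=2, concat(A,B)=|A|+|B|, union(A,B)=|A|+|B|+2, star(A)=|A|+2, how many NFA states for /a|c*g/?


Syntax tree has 3 char leaf(s), 1 union(s), 1 star(s)
chars contribute 3×2 = 6; each union adds +2; each star adds +2
Total: 6 + 2 + 2 = 10 states


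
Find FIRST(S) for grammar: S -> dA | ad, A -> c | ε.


Per alternative of S: FIRST(dA) = {d}; FIRST(ad) = {a}
FIRST(S) = {a, d}


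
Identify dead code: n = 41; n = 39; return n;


first assignment to n is overwritten before any read
Dead: 'n = 41'


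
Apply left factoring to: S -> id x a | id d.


Common prefix: 'id'
Factored: S -> id S', S' -> x a | d


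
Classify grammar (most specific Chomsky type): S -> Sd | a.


Left-linear: every RHS is a terminal or one nonterminal followed by a terminal
Classification: Type 3 (Regular)


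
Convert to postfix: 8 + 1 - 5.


Left to right (same or higher precedence on left)
Postfix: 8 1 + 5 -


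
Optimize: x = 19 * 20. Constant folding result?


19 * 20 = 380 at compile time
Optimized: x = 380


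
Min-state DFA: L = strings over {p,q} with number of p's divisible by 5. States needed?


Track (count of p) mod 5: states 0..4, accept at 0
Minimal DFA: 5 states


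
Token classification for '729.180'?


Pattern: digits with a decimal point
Type: FLOAT_LITERAL


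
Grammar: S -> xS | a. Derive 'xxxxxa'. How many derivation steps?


Derivation: S => xS => xxS => xxxS => xxxxS => xxxxxS => xxxxxa
Steps: 6


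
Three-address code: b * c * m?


Break into single-operator statements:
t1 = b * c
t2 = t1 * m


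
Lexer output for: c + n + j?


Scan left to right, longest-match per lexeme
Tokens: ID(c), OP(+), ID(n), OP(+), ID(j)


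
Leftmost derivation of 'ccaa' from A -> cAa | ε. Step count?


Derivation: A => cAa => ccAaa => ccaa
Steps: 3


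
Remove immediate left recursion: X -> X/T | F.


Left-recursive alternatives: X/T; non-recursive: F
Introduce X': X -> FX', X' -> /TX' | ε


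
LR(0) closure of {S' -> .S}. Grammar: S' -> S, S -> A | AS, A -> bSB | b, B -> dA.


Start: S' -> .S
For each item with dot before a nonterminal B, add B -> .γ for every B-production
Closure: [S' -> .S, S -> .A, S -> .AS, A -> .bSB, A -> .b]


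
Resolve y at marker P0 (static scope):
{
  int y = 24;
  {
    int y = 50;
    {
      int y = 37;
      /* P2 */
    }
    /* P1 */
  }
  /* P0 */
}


y declared in the same block as P0
y = 24


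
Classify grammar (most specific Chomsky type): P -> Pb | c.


Left-linear: every RHS is a terminal or one nonterminal followed by a terminal
Classification: Type 3 (Regular)


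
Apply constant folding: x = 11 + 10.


11 + 10 = 21 at compile time
Optimized: x = 21


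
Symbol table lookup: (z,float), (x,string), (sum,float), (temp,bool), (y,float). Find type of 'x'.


Lookup 'x' → type string


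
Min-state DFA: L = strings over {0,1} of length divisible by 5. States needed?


Track length mod 5: states 0..4, accept at 0
Minimal DFA: 5 states


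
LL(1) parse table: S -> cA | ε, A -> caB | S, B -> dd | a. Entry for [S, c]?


For [S, c]: 'c' ∈ FIRST(cA)
Entry: S -> cA


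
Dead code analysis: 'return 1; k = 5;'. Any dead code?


statement follows a return and is unreachable
Dead: 'k = 5'


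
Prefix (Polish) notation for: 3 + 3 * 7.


'*' binds tighter: tree is (+ 3 (* 3 7))
Prefix: + 3 * 3 7


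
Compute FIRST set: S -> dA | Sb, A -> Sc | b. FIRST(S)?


Per alternative of S: FIRST(dA) = {d}; FIRST(Sb) = {d}
FIRST(S) = {d}


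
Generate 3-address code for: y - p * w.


Break into single-operator statements:
t1 = p * w
t2 = y - t1


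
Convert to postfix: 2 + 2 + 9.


Left to right (same or higher precedence on left)
Postfix: 2 2 + 9 +


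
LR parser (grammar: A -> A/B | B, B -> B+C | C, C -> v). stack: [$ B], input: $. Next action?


lookahead ∉ {+} so B won't extend; reduce A -> B
Action: reduce (A -> B)


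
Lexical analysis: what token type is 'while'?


Pattern: reserved word
Type: KEYWORD


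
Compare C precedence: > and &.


'>' is relational (level 7); '&' is bitwise AND (level 5)
Higher level binds tighter
'>' has higher precedence than '&'


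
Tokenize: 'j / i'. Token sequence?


Scan left to right, longest-match per lexeme
Tokens: ID(j), OP(/), ID(i)


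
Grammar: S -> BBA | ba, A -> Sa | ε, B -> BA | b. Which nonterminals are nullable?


A nonterminal is nullable iff some alternative derives ε (directly, or every symbol in it is nullable)
Nullable: {A}


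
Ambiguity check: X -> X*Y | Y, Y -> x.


precedence layered via separate nonterminal Y: deterministic
Unambiguous


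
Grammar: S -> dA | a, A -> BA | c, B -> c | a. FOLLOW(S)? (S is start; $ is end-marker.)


$ ∈ FOLLOW(S). For each A -> αBβ: add FIRST(β)\{ε} to FOLLOW(B); if β nullable, add FOLLOW(A).
FOLLOW(S) = {$}


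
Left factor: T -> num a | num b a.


Common prefix: 'num'
Factored: T -> num T', T' -> a | b a


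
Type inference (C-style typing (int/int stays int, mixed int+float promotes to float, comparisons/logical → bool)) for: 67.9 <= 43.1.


Operand types: float <= float
Rule: comparison yields bool
Result type: bool


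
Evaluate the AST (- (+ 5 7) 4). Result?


Evaluate inner: (+ 5 7) = 12
Evaluate root: (- 12 4) = 8
Result: 8


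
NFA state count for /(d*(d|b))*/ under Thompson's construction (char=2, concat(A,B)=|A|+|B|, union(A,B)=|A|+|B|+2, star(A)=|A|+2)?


Syntax tree has 3 char leaf(s), 1 union(s), 2 star(s)
chars contribute 3×2 = 6; each union adds +2; each star adds +2
Total: 6 + 2 + 4 = 12 states


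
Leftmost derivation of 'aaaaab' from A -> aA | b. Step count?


Derivation: A => aA => aaA => aaaA => aaaaA => aaaaaA => aaaaab
Steps: 6


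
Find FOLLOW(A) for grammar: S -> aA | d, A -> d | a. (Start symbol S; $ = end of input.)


$ ∈ FOLLOW(S). For each A -> αBβ: add FIRST(β)\{ε} to FOLLOW(B); if β nullable, add FOLLOW(A).
FOLLOW(A) = {$}


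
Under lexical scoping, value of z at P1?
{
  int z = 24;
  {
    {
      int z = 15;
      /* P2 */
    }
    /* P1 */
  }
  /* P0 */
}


P1's block does not declare z; resolves to the enclosing declaration at depth 0
z = 24


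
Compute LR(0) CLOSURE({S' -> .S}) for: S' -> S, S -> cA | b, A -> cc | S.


Start: S' -> .S
For each item with dot before a nonterminal B, add B -> .γ for every B-production
Closure: [S' -> .S, S -> .cA, S -> .b]


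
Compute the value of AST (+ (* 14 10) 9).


Evaluate inner: (* 14 10) = 140
Evaluate root: (+ 140 9) = 149
Result: 149


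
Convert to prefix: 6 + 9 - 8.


left-to-right (same/higher precedence on left): tree is (- (+ 6 9) 8)
Prefix: - + 6 9 8


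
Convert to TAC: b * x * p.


Break into single-operator statements:
t1 = b * x
t2 = t1 * p


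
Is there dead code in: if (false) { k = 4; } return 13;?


condition is constant false, so the whole block is unreachable
Dead: 'if (false) { k = 4; }'


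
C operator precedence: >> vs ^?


'>>' is shift (level 8); '^' is bitwise XOR (level 4)
Higher level binds tighter
'>>' has higher precedence than '^'


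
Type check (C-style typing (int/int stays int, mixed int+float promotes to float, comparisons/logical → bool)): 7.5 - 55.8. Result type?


Operand types: float - float
Rule: mixed int/float promotes to float; int/int stays int
Result type: float


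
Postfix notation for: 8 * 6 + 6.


Left to right (same or higher precedence on left)
Postfix: 8 6 * 6 +


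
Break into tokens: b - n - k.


Scan left to right, longest-match per lexeme
Tokens: ID(b), OP(-), ID(n), OP(-), ID(k)


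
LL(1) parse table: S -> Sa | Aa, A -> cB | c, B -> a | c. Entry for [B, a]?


For [B, a]: 'a' ∈ FIRST(a)
Entry: B -> a


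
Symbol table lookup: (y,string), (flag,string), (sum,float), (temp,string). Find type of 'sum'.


Lookup 'sum' → type float


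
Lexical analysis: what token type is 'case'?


Pattern: reserved word
Type: KEYWORD


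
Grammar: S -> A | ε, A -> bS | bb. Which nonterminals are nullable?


A nonterminal is nullable iff some alternative derives ε (directly, or every symbol in it is nullable)
Nullable: {S}


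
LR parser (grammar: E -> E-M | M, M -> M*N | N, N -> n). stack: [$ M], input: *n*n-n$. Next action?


shift '*' to continue M -> M*N
Action: shift


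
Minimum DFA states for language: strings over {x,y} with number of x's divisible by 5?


Track (count of x) mod 5: states 0..4, accept at 0
Minimal DFA: 5 states


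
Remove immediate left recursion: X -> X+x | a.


Left-recursive alternatives: X+x; non-recursive: a
Introduce X': X -> aX', X' -> +xX' | ε


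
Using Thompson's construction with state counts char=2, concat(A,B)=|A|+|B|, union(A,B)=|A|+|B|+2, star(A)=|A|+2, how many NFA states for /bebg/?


Syntax tree has 4 char leaf(s), 0 union(s), 0 star(s)
chars contribute 4×2 = 8; each union adds +2; each star adds +2
Total: 8 + 0 + 0 = 8 states


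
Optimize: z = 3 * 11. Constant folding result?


3 * 11 = 33 at compile time
Optimized: z = 33


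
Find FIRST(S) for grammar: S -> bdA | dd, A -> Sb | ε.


Per alternative of S: FIRST(bdA) = {b}; FIRST(dd) = {d}
FIRST(S) = {b, d}


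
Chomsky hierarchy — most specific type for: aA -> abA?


LHS has context (more than one symbol) and |LHS| ≤ |RHS|
Classification: Type 1 (Context-Sensitive)


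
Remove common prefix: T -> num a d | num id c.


Common prefix: 'num'
Factored: T -> num T', T' -> a d | id c


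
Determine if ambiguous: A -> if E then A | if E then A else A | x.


dangling else: 'if E then if E then x else x' parses two ways
Ambiguous


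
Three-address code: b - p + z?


Break into single-operator statements:
t1 = b - p
t2 = t1 + z


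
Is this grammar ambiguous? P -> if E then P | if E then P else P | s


dangling else: 'if E then if E then s else s' parses two ways
Ambiguous


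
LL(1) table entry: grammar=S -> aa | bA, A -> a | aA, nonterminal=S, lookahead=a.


For [S, a]: 'a' ∈ FIRST(aa)
Entry: S -> aa


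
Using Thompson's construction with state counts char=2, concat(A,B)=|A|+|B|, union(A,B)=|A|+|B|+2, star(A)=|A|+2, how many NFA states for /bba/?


Syntax tree has 3 char leaf(s), 0 union(s), 0 star(s)
chars contribute 3×2 = 6; each union adds +2; each star adds +2
Total: 6 + 0 + 0 = 6 states


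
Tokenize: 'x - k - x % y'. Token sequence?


Scan left to right, longest-match per lexeme
Tokens: ID(x), OP(-), ID(k), OP(-), ID(x), OP(%), ID(y)


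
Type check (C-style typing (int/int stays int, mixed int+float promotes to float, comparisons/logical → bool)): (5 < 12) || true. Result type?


Operand types: bool || bool
Rule: logical operators take bool operands and yield bool
Result type: bool


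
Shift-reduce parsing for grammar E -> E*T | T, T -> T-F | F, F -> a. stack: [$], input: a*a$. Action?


no handle on stack; shift 'a'
Action: shift


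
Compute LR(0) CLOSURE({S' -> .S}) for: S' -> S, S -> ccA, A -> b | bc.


Start: S' -> .S
For each item with dot before a nonterminal B, add B -> .γ for every B-production
Closure: [S' -> .S, S -> .ccA]


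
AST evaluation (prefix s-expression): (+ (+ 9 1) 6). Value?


Evaluate inner: (+ 9 1) = 10
Evaluate root: (+ 10 6) = 16
Result: 16


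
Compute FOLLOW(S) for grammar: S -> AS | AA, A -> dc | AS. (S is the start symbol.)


$ ∈ FOLLOW(S). For each A -> αBβ: add FIRST(β)\{ε} to FOLLOW(B); if β nullable, add FOLLOW(A).
FOLLOW(S) = {$, d}


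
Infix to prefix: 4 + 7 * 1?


'*' binds tighter: tree is (+ 4 (* 7 1))
Prefix: + 4 * 7 1


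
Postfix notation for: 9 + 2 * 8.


* has higher precedence, evaluate 2*8 first
Postfix: 9 2 8 * +


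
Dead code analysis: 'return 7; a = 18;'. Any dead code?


statement follows a return and is unreachable
Dead: 'a = 18'


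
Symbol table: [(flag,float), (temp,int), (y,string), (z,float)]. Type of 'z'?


Lookup 'z' → type float


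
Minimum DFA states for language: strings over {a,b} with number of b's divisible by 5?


Track (count of b) mod 5: states 0..4, accept at 0
Minimal DFA: 5 states


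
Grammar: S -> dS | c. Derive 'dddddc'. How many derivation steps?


Derivation: S => dS => ddS => dddS => ddddS => dddddS => dddddc
Steps: 6


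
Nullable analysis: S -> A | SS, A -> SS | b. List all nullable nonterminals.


A nonterminal is nullable iff some alternative derives ε (directly, or every symbol in it is nullable)
Nullable: {}


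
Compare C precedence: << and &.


'<<' is shift (level 8); '&' is bitwise AND (level 5)
Higher level binds tighter
'<<' has higher precedence than '&'


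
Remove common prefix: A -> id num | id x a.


Common prefix: 'id'
Factored: A -> id A', A' -> num | x a


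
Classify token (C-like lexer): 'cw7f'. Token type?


Pattern: letter/underscore followed by alphanumerics, not a keyword
Type: IDENTIFIER


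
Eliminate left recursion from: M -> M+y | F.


Left-recursive alternatives: M+y; non-recursive: F
Introduce M': M -> FM', M' -> +yM' | ε


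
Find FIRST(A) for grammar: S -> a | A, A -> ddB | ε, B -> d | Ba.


Per alternative of A: FIRST(ddB) = {d}; FIRST(ε) = {ε}
FIRST(A) = {d, ε}


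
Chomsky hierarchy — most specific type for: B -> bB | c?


Right-linear: every RHS is a terminal or a terminal followed by one nonterminal
Classification: Type 3 (Regular)


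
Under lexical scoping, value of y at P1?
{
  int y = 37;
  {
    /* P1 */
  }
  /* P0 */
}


P1's block does not declare y; resolves to the enclosing declaration at depth 0
y = 37


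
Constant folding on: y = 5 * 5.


5 * 5 = 25 at compile time
Optimized: y = 25


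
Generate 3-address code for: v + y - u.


Break into single-operator statements:
t1 = v + y
t2 = t1 - u


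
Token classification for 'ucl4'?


Pattern: letter/underscore followed by alphanumerics, not a keyword
Type: IDENTIFIER


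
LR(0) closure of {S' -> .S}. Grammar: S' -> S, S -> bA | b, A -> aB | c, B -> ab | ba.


Start: S' -> .S
For each item with dot before a nonterminal B, add B -> .γ for every B-production
Closure: [S' -> .S, S -> .bA, S -> .b]


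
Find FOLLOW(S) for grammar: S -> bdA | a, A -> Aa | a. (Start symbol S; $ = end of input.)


$ ∈ FOLLOW(S). For each A -> αBβ: add FIRST(β)\{ε} to FOLLOW(B); if β nullable, add FOLLOW(A).
FOLLOW(S) = {$}


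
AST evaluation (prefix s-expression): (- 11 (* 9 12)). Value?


Evaluate inner: (* 9 12) = 108
Evaluate root: (- 11 108) = -97
Result: -97


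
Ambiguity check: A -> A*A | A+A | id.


'id*id+id' has two parse trees (no precedence encoded between * and +)
Ambiguous


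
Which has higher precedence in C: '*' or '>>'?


'*' is multiplicative (level 10); '>>' is shift (level 8)
Higher level binds tighter
'*' has higher precedence than '>>'


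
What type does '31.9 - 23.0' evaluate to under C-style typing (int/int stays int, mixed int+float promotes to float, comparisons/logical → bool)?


Operand types: float - float
Rule: mixed int/float promotes to float; int/int stays int
Result type: float


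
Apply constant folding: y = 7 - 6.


7 - 6 = 1 at compile time
Optimized: y = 1


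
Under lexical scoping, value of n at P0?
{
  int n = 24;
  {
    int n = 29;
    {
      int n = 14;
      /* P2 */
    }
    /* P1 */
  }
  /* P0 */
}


n declared in the same block as P0
n = 24


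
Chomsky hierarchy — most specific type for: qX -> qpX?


LHS has context (more than one symbol) and |LHS| ≤ |RHS|
Classification: Type 1 (Context-Sensitive)


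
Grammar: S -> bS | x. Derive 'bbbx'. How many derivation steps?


Derivation: S => bS => bbS => bbbS => bbbx
Steps: 4


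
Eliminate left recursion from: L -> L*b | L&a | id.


Left-recursive alternatives: L*b, L&a; non-recursive: id
Introduce L': L -> idL', L' -> *bL' | &aL' | ε


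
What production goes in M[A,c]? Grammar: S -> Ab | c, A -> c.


For [A, c]: 'c' ∈ FIRST(c)
Entry: A -> c


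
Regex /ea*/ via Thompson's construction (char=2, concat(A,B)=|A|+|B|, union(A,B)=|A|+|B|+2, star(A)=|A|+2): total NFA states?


Syntax tree has 2 char leaf(s), 0 union(s), 1 star(s)
chars contribute 2×2 = 4; each union adds +2; each star adds +2
Total: 4 + 0 + 2 = 6 states


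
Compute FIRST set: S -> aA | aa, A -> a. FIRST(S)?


Per alternative of S: FIRST(aA) = {a}; FIRST(aa) = {a}
FIRST(S) = {a}


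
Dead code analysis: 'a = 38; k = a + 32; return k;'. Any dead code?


a is read by k's definition; k is returned
No dead code


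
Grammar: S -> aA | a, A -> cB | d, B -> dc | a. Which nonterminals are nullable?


A nonterminal is nullable iff some alternative derives ε (directly, or every symbol in it is nullable)
Nullable: {}


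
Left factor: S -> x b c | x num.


Common prefix: 'x'
Factored: S -> x S', S' -> b c | num


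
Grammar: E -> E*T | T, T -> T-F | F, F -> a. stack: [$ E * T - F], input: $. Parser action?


handle 'T-F' on top
Action: reduce (T -> T-F)


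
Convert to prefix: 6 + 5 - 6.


left-to-right (same/higher precedence on left): tree is (- (+ 6 5) 6)
Prefix: - + 6 5 6


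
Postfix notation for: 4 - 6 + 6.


Left to right (same or higher precedence on left)
Postfix: 4 6 - 6 +


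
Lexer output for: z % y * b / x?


Scan left to right, longest-match per lexeme
Tokens: ID(z), OP(%), ID(y), OP(*), ID(b), OP(/), ID(x)


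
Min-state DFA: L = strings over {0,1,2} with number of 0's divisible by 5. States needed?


Track (count of 0) mod 5: states 0..4, accept at 0
Minimal DFA: 5 states


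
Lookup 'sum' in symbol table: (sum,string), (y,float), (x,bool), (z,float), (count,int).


Lookup 'sum' → type string


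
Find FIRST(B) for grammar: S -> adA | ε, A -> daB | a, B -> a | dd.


Per alternative of B: FIRST(a) = {a}; FIRST(dd) = {d}
FIRST(B) = {a, d}


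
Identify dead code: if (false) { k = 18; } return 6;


condition is constant false, so the whole block is unreachable
Dead: 'if (false) { k = 18; }'


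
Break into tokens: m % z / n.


Scan left to right, longest-match per lexeme
Tokens: ID(m), OP(%), ID(z), OP(/), ID(n)


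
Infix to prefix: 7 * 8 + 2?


left-to-right (same/higher precedence on left): tree is (+ (* 7 8) 2)
Prefix: + * 7 8 2


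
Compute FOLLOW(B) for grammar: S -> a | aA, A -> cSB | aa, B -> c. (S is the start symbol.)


$ ∈ FOLLOW(S). For each A -> αBβ: add FIRST(β)\{ε} to FOLLOW(B); if β nullable, add FOLLOW(A).
FOLLOW(B) = {$, c}


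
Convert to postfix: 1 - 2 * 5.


* has higher precedence, evaluate 2*5 first
Postfix: 1 2 5 * -


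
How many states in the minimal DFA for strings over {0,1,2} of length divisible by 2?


Track length mod 2: states 0..1, accept at 0
Minimal DFA: 2 states


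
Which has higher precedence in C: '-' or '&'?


'-' is additive (level 9); '&' is bitwise AND (level 5)
Higher level binds tighter
'-' has higher precedence than '&'


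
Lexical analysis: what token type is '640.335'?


Pattern: digits with a decimal point
Type: FLOAT_LITERAL


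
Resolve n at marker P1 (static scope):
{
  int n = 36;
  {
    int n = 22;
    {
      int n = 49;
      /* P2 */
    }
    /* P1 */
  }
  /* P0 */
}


n declared in the same block as P1
n = 22


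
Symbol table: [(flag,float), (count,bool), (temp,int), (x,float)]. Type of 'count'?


Lookup 'count' → type bool


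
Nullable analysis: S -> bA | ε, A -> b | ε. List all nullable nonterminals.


A nonterminal is nullable iff some alternative derives ε (directly, or every symbol in it is nullable)
Nullable: {A, S}


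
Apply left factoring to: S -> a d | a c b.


Common prefix: 'a'
Factored: S -> a S', S' -> d | c b


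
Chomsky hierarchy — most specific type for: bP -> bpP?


LHS has context (more than one symbol) and |LHS| ≤ |RHS|
Classification: Type 1 (Context-Sensitive)


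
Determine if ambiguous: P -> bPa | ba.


balanced b^n…a^n: each string has a unique parse
Unambiguous


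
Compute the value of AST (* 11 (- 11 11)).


Evaluate inner: (- 11 11) = 0
Evaluate root: (* 11 0) = 0
Result: 0


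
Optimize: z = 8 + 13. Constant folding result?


8 + 13 = 21 at compile time
Optimized: z = 21


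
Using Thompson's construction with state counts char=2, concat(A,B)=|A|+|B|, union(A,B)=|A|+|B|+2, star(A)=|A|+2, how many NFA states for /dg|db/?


Syntax tree has 4 char leaf(s), 1 union(s), 0 star(s)
chars contribute 4×2 = 8; each union adds +2; each star adds +2
Total: 8 + 2 + 0 = 10 states


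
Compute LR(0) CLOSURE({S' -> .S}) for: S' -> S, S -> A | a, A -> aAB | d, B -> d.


Start: S' -> .S
For each item with dot before a nonterminal B, add B -> .γ for every B-production
Closure: [S' -> .S, S -> .A, S -> .a, A -> .aAB, A -> .d]


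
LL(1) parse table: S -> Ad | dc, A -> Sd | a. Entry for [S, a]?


For [S, a]: 'a' ∈ FIRST(Ad)
Entry: S -> Ad


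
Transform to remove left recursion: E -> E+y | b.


Left-recursive alternatives: E+y; non-recursive: b
Introduce E': E -> bE', E' -> +yE' | ε


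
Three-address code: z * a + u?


Break into single-operator statements:
t1 = z * a
t2 = t1 + u


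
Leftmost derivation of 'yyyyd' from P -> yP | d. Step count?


Derivation: P => yP => yyP => yyyP => yyyyP => yyyyd
Steps: 5


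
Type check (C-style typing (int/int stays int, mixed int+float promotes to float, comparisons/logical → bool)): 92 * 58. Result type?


Operand types: int * int
Rule: mixed int/float promotes to float; int/int stays int
Result type: int


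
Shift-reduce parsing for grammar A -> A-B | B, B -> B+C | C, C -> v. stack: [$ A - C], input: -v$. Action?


'C' (not preceded by B+) is the handle for B -> C
Action: reduce (B -> C)


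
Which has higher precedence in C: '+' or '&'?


'+' is additive (level 9); '&' is bitwise AND (level 5)
Higher level binds tighter
'+' has higher precedence than '&'


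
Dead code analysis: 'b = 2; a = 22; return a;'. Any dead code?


b is assigned but never read
Dead: 'b = 2'


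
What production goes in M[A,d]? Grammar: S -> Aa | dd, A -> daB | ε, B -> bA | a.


For [A, d]: 'd' ∈ FIRST(daB)
Entry: A -> daB


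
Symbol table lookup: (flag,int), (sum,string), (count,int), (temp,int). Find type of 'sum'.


Lookup 'sum' → type string


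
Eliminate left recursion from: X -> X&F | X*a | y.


Left-recursive alternatives: X&F, X*a; non-recursive: y
Introduce X': X -> yX', X' -> &FX' | *aX' | ε


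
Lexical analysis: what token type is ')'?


Pattern: delimiter/punctuation
Type: PUNCTUATION


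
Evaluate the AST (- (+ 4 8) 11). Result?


Evaluate inner: (+ 4 8) = 12
Evaluate root: (- 12 11) = 1
Result: 1


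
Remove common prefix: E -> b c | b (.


Common prefix: 'b'
Factored: E -> b E', E' -> c | (


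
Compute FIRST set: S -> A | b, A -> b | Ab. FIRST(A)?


Per alternative of A: FIRST(b) = {b}; FIRST(Ab) = {b}
FIRST(A) = {b}


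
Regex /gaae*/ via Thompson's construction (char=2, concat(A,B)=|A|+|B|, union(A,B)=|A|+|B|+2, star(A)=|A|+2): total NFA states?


Syntax tree has 4 char leaf(s), 0 union(s), 1 star(s)
chars contribute 4×2 = 8; each union adds +2; each star adds +2
Total: 8 + 0 + 2 = 10 states


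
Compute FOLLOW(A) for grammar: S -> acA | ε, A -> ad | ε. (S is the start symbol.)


$ ∈ FOLLOW(S). For each A -> αBβ: add FIRST(β)\{ε} to FOLLOW(B); if β nullable, add FOLLOW(A).
FOLLOW(A) = {$}


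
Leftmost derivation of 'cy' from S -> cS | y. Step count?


Derivation: S => cS => cy
Steps: 2


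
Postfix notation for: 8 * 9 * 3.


Left to right (same or higher precedence on left)
Postfix: 8 9 * 3 *


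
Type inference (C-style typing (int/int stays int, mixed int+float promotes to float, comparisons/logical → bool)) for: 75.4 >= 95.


Operand types: float >= int
Rule: comparison yields bool
Result type: bool


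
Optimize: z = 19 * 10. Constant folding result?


19 * 10 = 190 at compile time
Optimized: z = 190


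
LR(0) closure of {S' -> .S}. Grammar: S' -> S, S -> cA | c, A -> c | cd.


Start: S' -> .S
For each item with dot before a nonterminal B, add B -> .γ for every B-production
Closure: [S' -> .S, S -> .cA, S -> .c]


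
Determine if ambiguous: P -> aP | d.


right-linear, alternatives start with distinct terminals 'a' vs 'd': unique leftmost derivation
Unambiguous


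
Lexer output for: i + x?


Scan left to right, longest-match per lexeme
Tokens: ID(i), OP(+), ID(x)


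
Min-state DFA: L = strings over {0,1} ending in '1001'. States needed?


Track the longest suffix of input matching a prefix of '1001': 5 classes (prefixes of length 0..4)
Minimal DFA: 5 states


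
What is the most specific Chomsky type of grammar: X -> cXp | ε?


Single nonterminal LHS, but c^n p^n is not regular
Classification: Type 2 (Context-Free)


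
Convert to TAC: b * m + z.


Break into single-operator statements:
t1 = b * m
t2 = t1 + z


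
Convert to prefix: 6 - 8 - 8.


left-to-right (same/higher precedence on left): tree is (- (- 6 8) 8)
Prefix: - - 6 8 8


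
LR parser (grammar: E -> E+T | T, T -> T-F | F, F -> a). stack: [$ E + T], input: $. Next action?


handle 'E+T' on top; lookahead ∈ FOLLOW(E) = {+, $}
Action: reduce (E -> E+T)


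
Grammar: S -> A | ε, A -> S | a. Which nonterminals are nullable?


A nonterminal is nullable iff some alternative derives ε (directly, or every symbol in it is nullable)
Nullable: {A, S}


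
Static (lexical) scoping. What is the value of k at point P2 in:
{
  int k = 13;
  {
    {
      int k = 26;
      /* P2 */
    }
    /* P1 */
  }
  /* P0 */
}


k declared in the same block as P2
k = 26


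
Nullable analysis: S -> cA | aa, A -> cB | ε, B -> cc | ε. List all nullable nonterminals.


A nonterminal is nullable iff some alternative derives ε (directly, or every symbol in it is nullable)
Nullable: {A, B}


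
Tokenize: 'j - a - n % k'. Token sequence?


Scan left to right, longest-match per lexeme
Tokens: ID(j), OP(-), ID(a), OP(-), ID(n), OP(%), ID(k)


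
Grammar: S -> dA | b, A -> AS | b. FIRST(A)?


Per alternative of A: FIRST(AS) = {b}; FIRST(b) = {b}
FIRST(A) = {b}


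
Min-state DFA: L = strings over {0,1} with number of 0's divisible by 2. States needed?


Track (count of 0) mod 2: states 0..1, accept at 0
Minimal DFA: 2 states


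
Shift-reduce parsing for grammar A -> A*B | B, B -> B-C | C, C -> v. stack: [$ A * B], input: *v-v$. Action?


handle 'A*B' on top; lookahead ∈ FOLLOW(A) = {*, $}
Action: reduce (A -> A*B)


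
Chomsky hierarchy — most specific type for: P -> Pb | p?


Left-linear: every RHS is a terminal or one nonterminal followed by a terminal
Classification: Type 3 (Regular)


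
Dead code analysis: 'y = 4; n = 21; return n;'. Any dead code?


y is assigned but never read
Dead: 'y = 4'


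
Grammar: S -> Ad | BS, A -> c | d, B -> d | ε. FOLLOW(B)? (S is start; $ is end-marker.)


$ ∈ FOLLOW(S). For each A -> αBβ: add FIRST(β)\{ε} to FOLLOW(B); if β nullable, add FOLLOW(A).
FOLLOW(B) = {c, d}


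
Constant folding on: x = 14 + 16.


14 + 16 = 30 at compile time
Optimized: x = 30


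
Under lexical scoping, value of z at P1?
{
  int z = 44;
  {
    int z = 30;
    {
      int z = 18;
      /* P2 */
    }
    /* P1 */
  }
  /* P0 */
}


z declared in the same block as P1
z = 30


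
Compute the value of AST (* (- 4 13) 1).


Evaluate inner: (- 4 13) = -9
Evaluate root: (* -9 1) = -9
Result: -9


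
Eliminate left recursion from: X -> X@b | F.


Left-recursive alternatives: X@b; non-recursive: F
Introduce X': X -> FX', X' -> @bX' | ε


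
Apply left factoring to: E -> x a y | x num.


Common prefix: 'x'
Factored: E -> x E', E' -> a y | num


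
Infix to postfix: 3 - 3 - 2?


Left to right (same or higher precedence on left)
Postfix: 3 3 - 2 -


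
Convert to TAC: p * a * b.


Break into single-operator statements:
t1 = p * a
t2 = t1 * b


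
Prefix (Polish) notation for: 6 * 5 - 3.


left-to-right (same/higher precedence on left): tree is (- (* 6 5) 3)
Prefix: - * 6 5 3


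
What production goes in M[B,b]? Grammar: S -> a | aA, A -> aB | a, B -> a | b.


For [B, b]: 'b' ∈ FIRST(b)
Entry: B -> b


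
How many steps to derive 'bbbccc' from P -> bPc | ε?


Derivation: P => bPc => bbPcc => bbbPccc => bbbccc
Steps: 4


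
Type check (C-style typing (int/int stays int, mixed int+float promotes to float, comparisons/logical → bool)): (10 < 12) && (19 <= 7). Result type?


Operand types: bool && bool
Rule: logical operators take bool operands and yield bool
Result type: bool


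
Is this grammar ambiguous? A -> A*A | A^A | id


'id*id^id' has two parse trees (no precedence encoded between * and ^)
Ambiguous


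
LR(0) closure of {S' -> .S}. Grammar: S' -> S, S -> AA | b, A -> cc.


Start: S' -> .S
For each item with dot before a nonterminal B, add B -> .γ for every B-production
Closure: [S' -> .S, S -> .AA, S -> .b, A -> .cc]


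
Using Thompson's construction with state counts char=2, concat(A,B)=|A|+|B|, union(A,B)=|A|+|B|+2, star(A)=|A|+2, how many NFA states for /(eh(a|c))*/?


Syntax tree has 4 char leaf(s), 1 union(s), 1 star(s)
chars contribute 4×2 = 8; each union adds +2; each star adds +2
Total: 8 + 2 + 2 = 12 states


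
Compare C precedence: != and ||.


'!=' is equality (level 6); '||' is logical OR (level 1)
Higher level binds tighter
'!=' has higher precedence than '||'


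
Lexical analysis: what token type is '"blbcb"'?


Pattern: double-quoted sequence
Type: STRING_LITERAL


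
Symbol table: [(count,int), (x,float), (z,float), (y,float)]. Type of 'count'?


Lookup 'count' → type int


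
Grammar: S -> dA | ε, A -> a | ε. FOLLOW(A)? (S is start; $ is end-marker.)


$ ∈ FOLLOW(S). For each A -> αBβ: add FIRST(β)\{ε} to FOLLOW(B); if β nullable, add FOLLOW(A).
FOLLOW(A) = {$}


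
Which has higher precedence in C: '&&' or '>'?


'>' is relational (level 7); '&&' is logical AND (level 2)
Higher level binds tighter
'>' has higher precedence than '&&'


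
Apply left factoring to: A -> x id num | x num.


Common prefix: 'x'
Factored: A -> x A', A' -> id num | num


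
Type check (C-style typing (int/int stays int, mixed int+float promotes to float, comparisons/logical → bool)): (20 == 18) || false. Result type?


Operand types: bool || bool
Rule: logical operators take bool operands and yield bool
Result type: bool


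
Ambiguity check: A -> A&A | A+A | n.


'n&n+n' has two parse trees (no precedence encoded between & and +)
Ambiguous


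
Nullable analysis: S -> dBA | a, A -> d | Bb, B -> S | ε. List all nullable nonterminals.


A nonterminal is nullable iff some alternative derives ε (directly, or every symbol in it is nullable)
Nullable: {B}


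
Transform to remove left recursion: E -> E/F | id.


Left-recursive alternatives: E/F; non-recursive: id
Introduce E': E -> idE', E' -> /FE' | ε


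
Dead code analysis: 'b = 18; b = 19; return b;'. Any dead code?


first assignment to b is overwritten before any read
Dead: 'b = 18'


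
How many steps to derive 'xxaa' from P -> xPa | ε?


Derivation: P => xPa => xxPaa => xxaa
Steps: 3


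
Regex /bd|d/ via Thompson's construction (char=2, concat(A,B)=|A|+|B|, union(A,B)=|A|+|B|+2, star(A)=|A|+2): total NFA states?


Syntax tree has 3 char leaf(s), 1 union(s), 0 star(s)
chars contribute 3×2 = 6; each union adds +2; each star adds +2
Total: 6 + 2 + 0 = 8 states


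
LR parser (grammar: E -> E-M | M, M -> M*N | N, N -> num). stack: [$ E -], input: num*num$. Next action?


no handle ('E-' is not any RHS); shift 'num'
Action: shift


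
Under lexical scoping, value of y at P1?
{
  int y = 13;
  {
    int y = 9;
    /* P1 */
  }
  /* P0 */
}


y declared in the same block as P1
y = 9


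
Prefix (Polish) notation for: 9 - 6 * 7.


'*' binds tighter: tree is (- 9 (* 6 7))
Prefix: - 9 * 6 7


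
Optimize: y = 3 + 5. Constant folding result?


3 + 5 = 8 at compile time
Optimized: y = 8


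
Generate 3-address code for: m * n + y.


Break into single-operator statements:
t1 = m * n
t2 = t1 + y


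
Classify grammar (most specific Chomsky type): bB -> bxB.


LHS has context (more than one symbol) and |LHS| ≤ |RHS|
Classification: Type 1 (Context-Sensitive)


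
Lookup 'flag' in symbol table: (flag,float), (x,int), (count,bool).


Lookup 'flag' → type float


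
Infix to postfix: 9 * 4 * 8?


Left to right (same or higher precedence on left)
Postfix: 9 4 * 8 *


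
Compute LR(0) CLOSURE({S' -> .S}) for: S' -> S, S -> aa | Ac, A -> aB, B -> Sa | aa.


Start: S' -> .S
For each item with dot before a nonterminal B, add B -> .γ for every B-production
Closure: [S' -> .S, S -> .aa, S -> .Ac, A -> .aB]


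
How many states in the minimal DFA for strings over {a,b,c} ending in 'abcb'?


Track the longest suffix of input matching a prefix of 'abcb': 5 classes (prefixes of length 0..4)
Minimal DFA: 5 states


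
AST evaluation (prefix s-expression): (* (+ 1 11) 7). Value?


Evaluate inner: (+ 1 11) = 12
Evaluate root: (* 12 7) = 84
Result: 84


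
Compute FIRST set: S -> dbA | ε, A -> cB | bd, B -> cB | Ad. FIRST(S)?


Per alternative of S: FIRST(dbA) = {d}; FIRST(ε) = {ε}
FIRST(S) = {d, ε}


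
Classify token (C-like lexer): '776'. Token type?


Pattern: digits only
Type: INTEGER_LITERAL


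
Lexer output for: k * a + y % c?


Scan left to right, longest-match per lexeme
Tokens: ID(k), OP(*), ID(a), OP(+), ID(y), OP(%), ID(c)


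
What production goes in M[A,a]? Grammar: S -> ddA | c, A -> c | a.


For [A, a]: 'a' ∈ FIRST(a)
Entry: A -> a


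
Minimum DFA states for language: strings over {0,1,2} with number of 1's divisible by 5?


Track (count of 1) mod 5: states 0..4, accept at 0
Minimal DFA: 5 states


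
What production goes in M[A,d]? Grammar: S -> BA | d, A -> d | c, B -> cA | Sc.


For [A, d]: 'd' ∈ FIRST(d)
Entry: A -> d
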